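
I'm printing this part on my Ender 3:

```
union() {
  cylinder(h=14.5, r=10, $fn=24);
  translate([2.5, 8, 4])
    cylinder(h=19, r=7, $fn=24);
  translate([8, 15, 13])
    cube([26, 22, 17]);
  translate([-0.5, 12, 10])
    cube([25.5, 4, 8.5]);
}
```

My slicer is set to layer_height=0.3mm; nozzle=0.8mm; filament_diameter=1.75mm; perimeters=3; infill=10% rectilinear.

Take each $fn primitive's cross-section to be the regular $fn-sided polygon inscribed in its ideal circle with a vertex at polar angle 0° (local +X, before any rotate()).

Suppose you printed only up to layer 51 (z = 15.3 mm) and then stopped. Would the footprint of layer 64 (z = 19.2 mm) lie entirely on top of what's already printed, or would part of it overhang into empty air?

Compare the two slices. At z = 15.3: the cylinder is not intersected at this z (z outside [0, 14.5]); the r=7 cylinder at (2.5, 8) gives a regular 24-gon of circumradius 7 (constant along its height) (area = (24/2)·7.000²·sin(360°/24) = 152.19 mm²); the cube at (8, 15) (footprint 26×22) is included at this height (area 572.00 mm²); the cube at (-0.5, 12) (footprint 25.5×4) is included at this height (area 102.00 mm²); Merging all regions: the regions partially overlap — summed areas 826.19 mm² minus the doubly-counted overlap 37.03 mm² gives 789.16 mm² — area = 789.16 mm². At z = 19.2: the cylinder does not reach this height (z outside [0, 14.5]); the r=7 cylinder at (2.5, 8) contributes a regular 24-gon of circumradius 7 (area = (24/2)·7.000²·sin(360°/24) = 152.19 mm²); the cube at (8, 15) is present — its section is the full 26×22 rectangle (area 572.00 mm²); the cube at (-0.5, 12) is not intersected at this z (z outside [10, 18.5]); Taking the union: the 2 present regions are separate (no shared area or edge), so areas and boundary lengths simply add and each stays a separate island — area = 724.19 mm². Checking containment: the cross-section at z = 19.2 is a subset of the cross-section at z = 15.3.

entirely on top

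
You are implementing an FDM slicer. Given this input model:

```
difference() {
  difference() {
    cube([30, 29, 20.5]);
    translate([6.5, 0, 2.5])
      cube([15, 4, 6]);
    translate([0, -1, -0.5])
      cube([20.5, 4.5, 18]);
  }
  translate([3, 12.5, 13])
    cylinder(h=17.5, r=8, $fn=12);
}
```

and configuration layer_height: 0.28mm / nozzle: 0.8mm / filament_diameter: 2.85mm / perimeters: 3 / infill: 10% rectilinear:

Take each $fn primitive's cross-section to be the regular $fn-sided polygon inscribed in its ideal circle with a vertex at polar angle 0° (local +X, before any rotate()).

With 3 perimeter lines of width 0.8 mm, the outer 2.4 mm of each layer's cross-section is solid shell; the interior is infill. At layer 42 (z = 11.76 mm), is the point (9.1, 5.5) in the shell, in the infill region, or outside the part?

At z = 11.76 mm: the 30×29 cube contributes its full rectangle; the cube at (6.5, 0) does not reach this height (z outside [2.5, 8.5]); the cube at (0, -1) is present — its section is the full 20.5×4.5 rectangle; Subtracting the remaining from the first: starting from the 30×29 cube, the 20.5×4.5 cube at (0, -1) partially overlaps it — only the 71.75 mm² overlap (of its 92.25 mm²) is removed, clipping the outline — 1 connected region; the cylinder at (3, 12.5) is not intersected at this z (z outside [13, 30.5]); Subtracting the remaining from the first: none of the subtracted shapes is present at this height, so the result so far is unchanged — 1 connected region. Overall, the cross-section is a single solid region. The nearest boundary edge runs (20.50, 3.50)→(0.00, 3.50); distance from the point to it = 2.00 mm. The point is inside the cross-section, 2.00 mm from the nearest boundary — within the 2.4 mm shell band (3 × 0.8).

shell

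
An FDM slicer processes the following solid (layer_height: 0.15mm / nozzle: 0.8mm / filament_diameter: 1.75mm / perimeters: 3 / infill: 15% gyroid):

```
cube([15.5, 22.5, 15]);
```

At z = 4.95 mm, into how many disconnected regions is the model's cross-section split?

1

At z = 4.95 mm: the cube (footprint 15.5×22.5) is included at this height. The result has 1 disconnected region.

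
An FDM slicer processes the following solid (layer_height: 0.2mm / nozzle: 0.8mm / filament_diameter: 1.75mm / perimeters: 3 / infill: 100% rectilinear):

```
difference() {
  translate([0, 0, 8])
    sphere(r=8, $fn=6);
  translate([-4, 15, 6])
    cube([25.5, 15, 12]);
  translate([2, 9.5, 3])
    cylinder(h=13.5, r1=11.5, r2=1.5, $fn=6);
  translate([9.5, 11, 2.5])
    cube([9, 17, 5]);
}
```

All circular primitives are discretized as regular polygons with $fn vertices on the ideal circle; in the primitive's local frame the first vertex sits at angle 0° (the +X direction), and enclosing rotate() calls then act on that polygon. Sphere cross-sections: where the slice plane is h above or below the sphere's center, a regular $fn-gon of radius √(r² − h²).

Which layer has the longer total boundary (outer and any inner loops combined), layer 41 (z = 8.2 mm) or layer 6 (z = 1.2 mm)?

layer 41 (z = 8.2 mm)

Layer 41 (z = 8.2): the sphere: section is a regular 6-gon, circumradius = √(r²−h²) = √(8²−0.2²) = 7.997 (perimeter = 2·6·7.997·sin(180°/6) = 47.98 mm); the cube at (-4, 15) is present — its section is the full 25.5×15 rectangle (perimeter 81.00 mm); the cone at (2, 9.5) (r1=11.5→r2=1.5) has section circumradius 7.648 here — a regular 6-gon (perimeter = 2·6·7.648·sin(180°/6) = 45.89 mm); the cube at (9.5, 11) is not intersected at this z (z outside [2.5, 7.5]); Taking the first minus the rest: starting from the r=8 sphere, the 25.5×15 cube at (-4, 15) misses the remaining region (no effect); the cone at (2, 9.5) partially overlaps it — only the 32.92 mm² overlap (of its 151.97 mm²) is removed, clipping the outline — boundary = 48.33 mm. So its perimeter = 48.33 mm. Layer 6 (z = 1.2): the r=8 sphere slices to a regular 6-gon of circumradius 4.214 (√(r²−h²) with h=6.8 from center) (perimeter = 2·6·4.214·sin(180°/6) = 25.29 mm); the cube at (-4, 15) is absent (z outside [6, 18]); the cone at (2, 9.5) is not intersected at this z (z outside [3, 16.5]); the cube at (9.5, 11) does not reach this height (z outside [2.5, 7.5]); After the difference (first − rest): none of the subtracted shapes is present at this height, so the r=8 sphere is unchanged — boundary = 25.29 mm. So its perimeter = 25.29 mm. Layer 41 is larger (48.33 vs 25.29 mm).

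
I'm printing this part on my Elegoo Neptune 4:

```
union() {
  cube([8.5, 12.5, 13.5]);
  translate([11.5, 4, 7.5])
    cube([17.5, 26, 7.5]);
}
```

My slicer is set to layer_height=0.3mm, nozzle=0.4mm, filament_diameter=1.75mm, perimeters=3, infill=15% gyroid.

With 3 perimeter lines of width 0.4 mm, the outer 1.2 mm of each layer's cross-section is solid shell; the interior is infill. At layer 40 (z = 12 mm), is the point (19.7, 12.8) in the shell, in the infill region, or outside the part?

infill

At z = 12 mm: the cube is present — its section is the full 8.5×12.5 rectangle; the cube at (11.5, 4) is present — its section is the full 17.5×26 rectangle; Combining (union): the 2 present regions are separate (no shared area or edge), so areas and boundary lengths simply add and each stays a separate island — 2 connected regions. Overall, the cross-section has 2 separate islands. The nearest boundary edge runs (11.50, 4.00)→(11.50, 30.00); distance from the point to it = 8.20 mm. (Shell/infill is judged within the island containing the point — the largest one.) The point is inside the cross-section and 8.20 mm from the nearest boundary — more than the 1.2 mm shell width (3 × 0.4), so it's in the infill interior.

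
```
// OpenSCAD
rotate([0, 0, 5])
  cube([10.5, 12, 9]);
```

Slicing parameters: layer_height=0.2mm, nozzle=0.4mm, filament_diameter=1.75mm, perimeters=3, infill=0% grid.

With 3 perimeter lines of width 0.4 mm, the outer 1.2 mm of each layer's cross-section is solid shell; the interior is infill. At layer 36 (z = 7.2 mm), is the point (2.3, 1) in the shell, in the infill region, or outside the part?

At z = 7.2 mm: the cube is present — its section is the full 10.5×12 rectangle; (whole slice rotated 5° about Z — lengths, areas and connectivity unchanged). Overall, the cross-section is a single solid region. Undo the 5° rotation: the query point maps to (2.378, 0.796) in the un-rotated model frame. The nearest boundary edge runs (0.00, 0.00)→(10.50, 0.00); distance from the point to it = 0.80 mm. The point is inside the cross-section, 0.80 mm from the nearest boundary — within the 1.2 mm shell band (3 × 0.4).

shell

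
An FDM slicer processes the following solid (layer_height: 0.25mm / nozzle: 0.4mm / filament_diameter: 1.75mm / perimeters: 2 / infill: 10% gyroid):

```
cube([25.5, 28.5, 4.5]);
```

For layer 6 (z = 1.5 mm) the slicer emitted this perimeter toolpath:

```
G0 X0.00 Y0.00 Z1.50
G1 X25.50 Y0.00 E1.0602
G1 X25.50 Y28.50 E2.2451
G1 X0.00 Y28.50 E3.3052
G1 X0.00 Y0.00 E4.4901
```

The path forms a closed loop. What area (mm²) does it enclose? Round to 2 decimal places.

726.75 mm²

Apply the shoelace formula to the sequence of (X, Y) vertices; enclosed area = 726.75 mm².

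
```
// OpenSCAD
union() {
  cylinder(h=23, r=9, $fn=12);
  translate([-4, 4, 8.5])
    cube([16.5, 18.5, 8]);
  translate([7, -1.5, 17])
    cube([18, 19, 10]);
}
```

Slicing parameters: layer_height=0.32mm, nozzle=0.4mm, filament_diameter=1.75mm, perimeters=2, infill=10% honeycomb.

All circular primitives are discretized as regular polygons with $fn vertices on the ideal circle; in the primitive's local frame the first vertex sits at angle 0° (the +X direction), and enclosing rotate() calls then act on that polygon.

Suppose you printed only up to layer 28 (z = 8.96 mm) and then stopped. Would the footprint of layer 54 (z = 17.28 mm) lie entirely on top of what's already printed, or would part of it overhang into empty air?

part overhangs

Compare the two slices. At z = 8.96: the cylinder: section is a regular 12-gon, circumradius r=9 (area = (12/2)·9.000²·sin(360°/12) = 243.00 mm²); the cube at (-4, 4) is present — its section is the full 16.5×18.5 rectangle (area 305.25 mm²); the cube at (7, -1.5) is absent (z outside [17, 27]); Merging all regions: the regions partially overlap — summed areas 548.25 mm² minus the doubly-counted overlap 44.75 mm² gives 503.50 mm² — area = 503.50 mm². At z = 17.28: the cylinder: section is a regular 12-gon, circumradius r=9 (area = (12/2)·9.000²·sin(360°/12) = 243.00 mm²); the cube at (-4, 4) does not reach this height (z outside [8.5, 16.5]); the 18×19 cube at (7, -1.5) contributes its full rectangle (area 342.00 mm²); Merging all regions: the regions partially overlap — summed areas 585.00 mm² minus the doubly-counted overlap 9.30 mm² gives 575.70 mm² — area = 575.70 mm². Checking containment: at z = 17.28 the cross-section extends beyond the z = 8.96 cross-section by about 259.20 mm².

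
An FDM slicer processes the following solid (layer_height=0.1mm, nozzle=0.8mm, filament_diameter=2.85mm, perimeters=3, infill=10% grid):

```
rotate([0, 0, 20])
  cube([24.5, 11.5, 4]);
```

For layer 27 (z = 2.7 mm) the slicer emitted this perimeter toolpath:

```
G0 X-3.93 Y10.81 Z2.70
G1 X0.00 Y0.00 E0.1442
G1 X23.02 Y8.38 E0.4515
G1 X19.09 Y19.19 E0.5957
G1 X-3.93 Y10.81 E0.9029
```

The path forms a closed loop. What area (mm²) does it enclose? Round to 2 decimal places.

Apply the shoelace formula to the sequence of (X, Y) vertices; enclosed area = 281.78 mm².

281.78 mm²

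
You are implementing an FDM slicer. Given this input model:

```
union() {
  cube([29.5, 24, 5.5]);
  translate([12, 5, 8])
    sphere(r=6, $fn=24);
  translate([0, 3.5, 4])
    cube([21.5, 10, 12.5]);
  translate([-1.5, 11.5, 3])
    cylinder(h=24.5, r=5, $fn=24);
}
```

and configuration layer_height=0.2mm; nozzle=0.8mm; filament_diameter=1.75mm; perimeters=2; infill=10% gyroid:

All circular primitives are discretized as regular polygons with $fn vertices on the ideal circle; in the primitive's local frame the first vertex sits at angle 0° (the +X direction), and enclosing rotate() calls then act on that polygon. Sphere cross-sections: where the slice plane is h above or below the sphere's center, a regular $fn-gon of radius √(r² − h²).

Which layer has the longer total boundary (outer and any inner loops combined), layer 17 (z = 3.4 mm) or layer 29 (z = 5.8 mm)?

Layer 17 (z = 3.4): the 29.5×24 cube contributes its full rectangle (perimeter 107.00 mm); the sphere at (12, 5): section is a regular 24-gon, circumradius = √(r²−h²) = √(6²−4.6²) = 3.852 (perimeter = 2·24·3.852·sin(180°/24) = 24.14 mm); the cube at (0, 3.5) is absent (z outside [4, 16.5]); the r=5 cylinder at (-1.5, 11.5) gives a regular 24-gon of circumradius 5 (constant along its height) (perimeter = 2·24·5.000·sin(180°/24) = 31.33 mm); Merging all regions: the regions partially overlap (shared area 70.22 mm²), so the edge portions inside another operand are dropped and the merged outline is re-measured after clipping — boundary = 116.23 mm. So its perimeter = 116.23 mm. Layer 29 (z = 5.8): the cube does not reach this height (z outside [0, 5.5]); the r=6 sphere at (12, 5) contributes a regular 24-gon of circumradius √(6²−2.2²) = 5.582 (perimeter = 2·24·5.582·sin(180°/24) = 34.97 mm); the 21.5×10 cube at (0, 3.5) contributes its full rectangle (perimeter 63.00 mm); the r=5 cylinder at (-1.5, 11.5) gives a regular 24-gon of circumradius 5 (constant along its height) (perimeter = 2·24·5.000·sin(180°/24) = 31.33 mm); Combining (union): the regions partially overlap (shared area 83.57 mm²), so the edge portions inside another operand are dropped and the merged outline is re-measured after clipping — boundary = 79.89 mm. So its perimeter = 79.89 mm. Layer 17 is larger (116.23 vs 79.89 mm).

layer 17 (z = 3.4 mm)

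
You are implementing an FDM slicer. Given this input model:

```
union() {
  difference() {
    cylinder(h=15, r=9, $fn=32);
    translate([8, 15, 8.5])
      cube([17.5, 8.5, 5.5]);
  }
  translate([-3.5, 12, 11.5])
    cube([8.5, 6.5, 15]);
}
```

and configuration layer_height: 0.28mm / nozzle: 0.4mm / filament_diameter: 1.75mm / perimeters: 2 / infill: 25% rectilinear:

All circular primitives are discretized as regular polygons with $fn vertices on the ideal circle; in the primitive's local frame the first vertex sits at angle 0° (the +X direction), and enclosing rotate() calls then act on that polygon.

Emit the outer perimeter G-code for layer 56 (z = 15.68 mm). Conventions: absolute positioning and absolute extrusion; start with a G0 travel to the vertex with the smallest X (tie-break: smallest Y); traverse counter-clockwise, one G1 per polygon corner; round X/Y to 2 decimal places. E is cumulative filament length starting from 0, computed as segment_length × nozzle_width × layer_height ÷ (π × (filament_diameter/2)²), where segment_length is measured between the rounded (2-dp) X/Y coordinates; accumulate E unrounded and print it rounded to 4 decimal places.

G0 X-3.50 Y12.00 Z15.68
G1 X5.00 Y12.00 E0.3958
G1 X5.00 Y18.50 E0.6985
G1 X-3.50 Y18.50 E1.0943
G1 X-3.50 Y12.00 E1.3969

At z = 15.68 mm: the cylinder is absent (z outside [0, 15]); the cube at (8, 15) is absent (z outside [8.5, 14]); Taking the first minus the rest: the first operand is absent here, so nothing remains; the 8.5×6.5 cube at (-3.5, 12) contributes its full rectangle; Taking the union: only the 8.5×6.5 cube at (-3.5, 12) is present, so the union is just that shape — 1 connected region. The outline is a single polygon with 4 vertices. Extrusion per mm of travel: 0.4 × 0.28 / (π × 0.875²) = 0.046564. Accumulating E over each segment gives final E = 1.3969.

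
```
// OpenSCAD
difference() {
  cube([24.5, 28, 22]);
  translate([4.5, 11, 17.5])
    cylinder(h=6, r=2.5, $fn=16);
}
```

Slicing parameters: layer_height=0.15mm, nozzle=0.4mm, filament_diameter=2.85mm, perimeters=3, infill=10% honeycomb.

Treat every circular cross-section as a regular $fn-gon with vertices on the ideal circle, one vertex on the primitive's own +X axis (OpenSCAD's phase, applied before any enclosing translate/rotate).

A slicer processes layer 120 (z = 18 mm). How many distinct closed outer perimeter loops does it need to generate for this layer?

1

At z = 18 mm: the 24.5×28 cube contributes its full rectangle; the r=2.5 cylinder at (4.5, 11) gives a regular 16-gon of circumradius 2.5 (constant along its height); Subtracting the remaining from the first: starting from the 24.5×28 cube, the r=2.5 cylinder at (4.5, 11) lies wholly inside it (removes its full 19.13 mm² and its 15.61 mm outline becomes a hole wall) — 1 connected region with 1 hole. The result has 1 disconnected region.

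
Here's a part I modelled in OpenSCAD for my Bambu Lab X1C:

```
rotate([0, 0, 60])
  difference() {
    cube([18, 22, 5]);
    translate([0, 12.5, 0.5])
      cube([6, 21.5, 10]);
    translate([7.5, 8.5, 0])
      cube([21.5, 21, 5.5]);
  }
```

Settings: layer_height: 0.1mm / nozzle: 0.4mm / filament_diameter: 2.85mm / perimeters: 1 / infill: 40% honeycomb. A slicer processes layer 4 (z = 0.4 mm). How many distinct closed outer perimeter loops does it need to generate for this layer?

At z = 0.4 mm: the 18×22 cube contributes its full rectangle; the cube at (0, 12.5) is absent (z outside [0.5, 10.5]); the 21.5×21 cube at (7.5, 8.5) contributes its full rectangle; After the difference (first − rest): starting from the 18×22 cube, the 21.5×21 cube at (7.5, 8.5) partially overlaps it — only the 141.75 mm² overlap (of its 451.50 mm²) is removed, clipping the outline — 1 connected region; (rotated 60° about Z; rotation is an isometry so areas/perimeters/island counts are preserved). The result has 1 disconnected region.

1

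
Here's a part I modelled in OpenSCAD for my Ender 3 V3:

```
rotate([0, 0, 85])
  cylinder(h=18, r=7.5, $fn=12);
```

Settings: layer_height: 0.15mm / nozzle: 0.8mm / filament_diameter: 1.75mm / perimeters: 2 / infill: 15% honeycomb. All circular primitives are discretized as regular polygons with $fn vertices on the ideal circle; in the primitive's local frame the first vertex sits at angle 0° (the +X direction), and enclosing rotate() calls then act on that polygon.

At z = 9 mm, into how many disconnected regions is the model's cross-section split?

1

At z = 9 mm: the r=7.5 cylinder contributes a regular 12-gon of circumradius 7.5; (rotated 85° about Z; rotation is an isometry so areas/perimeters/island counts are preserved). The result has 1 disconnected region.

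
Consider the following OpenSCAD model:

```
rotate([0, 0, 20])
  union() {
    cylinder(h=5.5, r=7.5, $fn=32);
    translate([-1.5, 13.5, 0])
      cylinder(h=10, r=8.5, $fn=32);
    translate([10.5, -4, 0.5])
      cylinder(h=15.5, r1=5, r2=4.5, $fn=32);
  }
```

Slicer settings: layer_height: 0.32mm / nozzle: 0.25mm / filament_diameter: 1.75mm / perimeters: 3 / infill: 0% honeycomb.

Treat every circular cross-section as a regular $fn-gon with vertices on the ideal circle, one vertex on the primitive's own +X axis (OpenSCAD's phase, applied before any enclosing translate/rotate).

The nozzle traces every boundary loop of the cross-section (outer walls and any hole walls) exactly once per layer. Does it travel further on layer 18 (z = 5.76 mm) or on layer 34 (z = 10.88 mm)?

layer 18 (z = 5.76 mm)

Layer 18 (z = 5.76): the cylinder does not reach this height (z outside [0, 5.5]); the r=8.5 cylinder at (-1.5, 13.5) gives a regular 32-gon of circumradius 8.5 (constant along its height) (perimeter = 2·32·8.500·sin(180°/32) = 53.32 mm); the cone at (10.5, -4) contributes a regular 32-gon of circumradius 4.830 (interpolated between r1=5 and r2=4.5 at t=0.339) (perimeter = 2·32·4.830·sin(180°/32) = 30.30 mm); Taking the union: the 2 present regions are separate (no shared area or edge), so areas and boundary lengths simply add and each stays a separate island — boundary = 83.62 mm; (rotated 20° about Z; rotation is an isometry so areas/perimeters/island counts are preserved). So its perimeter = 83.62 mm. Layer 34 (z = 10.88): the cylinder is not intersected at this z (z outside [0, 5.5]); the cylinder at (-1.5, 13.5) does not reach this height (z outside [0, 10]); the cone at (10.5, -4) contributes a regular 32-gon of circumradius 4.665 (interpolated between r1=5 and r2=4.5 at t=0.670) (perimeter = 2·32·4.665·sin(180°/32) = 29.27 mm); Taking the union: only the cone at (10.5, -4) is present, so the union is just that shape — boundary = 29.27 mm; (whole slice rotated 20° about Z — lengths, areas and connectivity unchanged). So its perimeter = 29.27 mm. Layer 18 is larger (83.62 vs 29.27 mm).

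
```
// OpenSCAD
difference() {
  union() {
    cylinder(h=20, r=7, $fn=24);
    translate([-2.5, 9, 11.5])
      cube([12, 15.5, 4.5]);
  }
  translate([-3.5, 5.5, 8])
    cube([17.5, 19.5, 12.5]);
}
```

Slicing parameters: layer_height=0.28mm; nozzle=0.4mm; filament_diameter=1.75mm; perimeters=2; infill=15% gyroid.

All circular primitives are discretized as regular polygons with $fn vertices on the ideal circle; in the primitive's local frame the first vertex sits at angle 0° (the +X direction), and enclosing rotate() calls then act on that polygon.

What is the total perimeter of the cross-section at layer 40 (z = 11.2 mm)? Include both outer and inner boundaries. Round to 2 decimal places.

43.92 mm

At z = 11.2 mm: the r=7 cylinder gives a regular 24-gon of circumradius 7 (constant along its height) (perimeter = 2·24·7.000·sin(180°/24) = 43.86 mm); the cube at (-2.5, 9) is absent (z outside [11.5, 16]); Combining (union): only the r=7 cylinder is present, so the union is just that shape — boundary = 43.86 mm; the cube at (-3.5, 5.5) (footprint 17.5×19.5) is included at this height (perimeter 74.00 mm); Taking the first minus the rest: starting from the result so far, the 17.5×19.5 cube at (-3.5, 5.5) partially overlaps it — only the 8.29 mm² overlap (of its 341.25 mm²) is removed, clipping the outline — boundary = 43.92 mm. Overall, the cross-section is a single solid region. Total boundary length (outer) = 43.92 mm.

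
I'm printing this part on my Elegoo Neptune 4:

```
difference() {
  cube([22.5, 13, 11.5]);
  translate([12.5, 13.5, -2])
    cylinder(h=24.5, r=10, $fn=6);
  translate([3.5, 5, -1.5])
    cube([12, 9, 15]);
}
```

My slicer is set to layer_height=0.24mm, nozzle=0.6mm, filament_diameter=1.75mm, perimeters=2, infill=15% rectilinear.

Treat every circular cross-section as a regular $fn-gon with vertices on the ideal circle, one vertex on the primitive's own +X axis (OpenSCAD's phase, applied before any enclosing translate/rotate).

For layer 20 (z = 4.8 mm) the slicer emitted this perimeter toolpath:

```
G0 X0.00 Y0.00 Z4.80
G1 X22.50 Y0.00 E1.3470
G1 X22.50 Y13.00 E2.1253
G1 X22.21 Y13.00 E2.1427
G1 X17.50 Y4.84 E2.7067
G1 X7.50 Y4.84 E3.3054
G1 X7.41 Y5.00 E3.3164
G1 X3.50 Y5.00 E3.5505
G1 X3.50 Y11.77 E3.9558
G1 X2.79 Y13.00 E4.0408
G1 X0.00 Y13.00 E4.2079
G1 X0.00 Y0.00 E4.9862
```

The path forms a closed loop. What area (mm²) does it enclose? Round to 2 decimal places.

Apply the shoelace formula to the sequence of (X, Y) vertices; enclosed area = 159.24 mm².

159.24 mm²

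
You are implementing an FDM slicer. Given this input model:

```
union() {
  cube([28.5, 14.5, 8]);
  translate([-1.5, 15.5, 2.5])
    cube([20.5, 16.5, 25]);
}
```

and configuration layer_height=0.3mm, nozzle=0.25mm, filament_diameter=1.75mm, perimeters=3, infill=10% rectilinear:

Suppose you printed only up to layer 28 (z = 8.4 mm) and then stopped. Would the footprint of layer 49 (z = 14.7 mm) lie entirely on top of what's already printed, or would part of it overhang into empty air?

Compare the two slices. At z = 8.4: the cube is absent (z outside [0, 8]); the 20.5×16.5 cube at (-1.5, 15.5) contributes its full rectangle (area 338.25 mm²); Combining (union): only the 20.5×16.5 cube at (-1.5, 15.5) is present, so the union is just that shape — area = 338.25 mm². At z = 14.7: the cube is absent (z outside [0, 8]); the cube at (-1.5, 15.5) (footprint 20.5×16.5) is included at this height (area 338.25 mm²); Combining (union): only the 20.5×16.5 cube at (-1.5, 15.5) is present, so the union is just that shape — area = 338.25 mm². Checking containment: the cross-section at z = 14.7 is a subset of the cross-section at z = 8.4.

entirely on top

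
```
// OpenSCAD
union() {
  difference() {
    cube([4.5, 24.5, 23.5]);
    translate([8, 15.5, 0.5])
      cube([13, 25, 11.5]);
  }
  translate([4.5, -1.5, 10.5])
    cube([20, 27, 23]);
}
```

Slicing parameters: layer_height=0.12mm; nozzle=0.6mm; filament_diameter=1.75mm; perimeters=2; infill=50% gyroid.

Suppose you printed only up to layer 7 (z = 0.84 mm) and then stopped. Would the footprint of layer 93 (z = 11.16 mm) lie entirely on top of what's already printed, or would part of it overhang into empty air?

Compare the two slices. At z = 0.84: the cube is present — its section is the full 4.5×24.5 rectangle (area 110.25 mm²); the cube at (8, 15.5) is present — its section is the full 13×25 rectangle (area 325.00 mm²); Taking the first minus the rest: starting from the 4.5×24.5 cube (110.25 mm²), the 13×25 cube at (8, 15.5) misses the remaining region (no effect) — area = 110.25 mm²; the cube at (4.5, -1.5) does not reach this height (z outside [10.5, 33.5]); Taking the union: only the result so far is present, so the union is just that shape — area = 110.25 mm². At z = 11.16: the cube (footprint 4.5×24.5) is included at this height (area 110.25 mm²); the 13×25 cube at (8, 15.5) contributes its full rectangle (area 325.00 mm²); After the difference (first − rest): starting from the 4.5×24.5 cube (110.25 mm²), the 13×25 cube at (8, 15.5) misses the remaining region (no effect) — area = 110.25 mm²; the cube at (4.5, -1.5) is present — its section is the full 20×27 rectangle (area 540.00 mm²); Combining (union): the 2 present regions share edge segments without overlapping in area, so areas simply add but the touching pieces fuse into one outline (the shared edge portions become interior and drop out of the boundary) — area = 650.25 mm². Checking containment: at z = 11.16 the cross-section extends beyond the z = 0.84 cross-section by about 540.00 mm².

part overhangs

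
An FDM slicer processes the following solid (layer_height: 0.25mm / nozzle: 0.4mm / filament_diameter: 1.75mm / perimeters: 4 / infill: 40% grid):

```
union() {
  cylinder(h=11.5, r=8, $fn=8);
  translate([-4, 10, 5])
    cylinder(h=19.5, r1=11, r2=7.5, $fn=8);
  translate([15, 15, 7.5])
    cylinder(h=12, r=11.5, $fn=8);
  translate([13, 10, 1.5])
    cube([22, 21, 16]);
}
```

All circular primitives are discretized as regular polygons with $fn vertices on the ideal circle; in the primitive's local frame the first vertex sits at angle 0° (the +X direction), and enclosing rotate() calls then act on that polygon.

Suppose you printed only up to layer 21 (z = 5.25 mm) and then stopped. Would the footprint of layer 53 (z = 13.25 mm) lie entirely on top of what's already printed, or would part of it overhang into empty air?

Compare the two slices. At z = 5.25: the r=8 cylinder gives a regular 8-gon of circumradius 8 (constant along its height) (area = (8/2)·8.000²·sin(360°/8) = 181.02 mm²); the cone at (-4, 10) contributes a regular 8-gon of circumradius 10.955 (interpolated between r1=11 and r2=7.5 at t=0.013) (area = (8/2)·10.955²·sin(360°/8) = 339.45 mm²); the cylinder at (15, 15) is absent (z outside [7.5, 19.5]); the 22×21 cube at (13, 10) contributes its full rectangle (area 462.00 mm²); Taking the union: the regions partially overlap — summed areas 982.47 mm² minus the doubly-counted overlap 70.99 mm² gives 911.48 mm² — area = 911.48 mm². At z = 13.25: the cylinder is not intersected at this z (z outside [0, 11.5]); the cone at (-4, 10) (r1=11→r2=7.5) has section circumradius 9.519 here — a regular 8-gon (area = (8/2)·9.519²·sin(360°/8) = 256.30 mm²); the r=11.5 cylinder at (15, 15) gives a regular 8-gon of circumradius 11.5 (constant along its height) (area = (8/2)·11.500²·sin(360°/8) = 374.06 mm²); the cube at (13, 10) (footprint 22×21) is included at this height (area 462.00 mm²); Merging all regions: the regions partially overlap — summed areas 1092.36 mm² minus the doubly-counted overlap 178.01 mm² gives 914.35 mm² — area = 914.35 mm². Checking containment: at z = 13.25 the cross-section extends beyond the z = 5.25 cross-section by about 186.82 mm².

part overhangs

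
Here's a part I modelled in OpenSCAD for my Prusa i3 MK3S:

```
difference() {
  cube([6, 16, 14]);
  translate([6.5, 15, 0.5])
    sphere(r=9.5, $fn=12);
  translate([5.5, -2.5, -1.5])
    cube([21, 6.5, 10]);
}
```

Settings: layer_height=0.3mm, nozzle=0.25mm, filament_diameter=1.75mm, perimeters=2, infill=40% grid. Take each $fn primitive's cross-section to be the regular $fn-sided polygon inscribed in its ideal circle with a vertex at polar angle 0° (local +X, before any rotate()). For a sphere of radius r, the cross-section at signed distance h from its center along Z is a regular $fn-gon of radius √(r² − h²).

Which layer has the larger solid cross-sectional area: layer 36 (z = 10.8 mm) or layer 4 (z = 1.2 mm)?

layer 36 (z = 10.8 mm)

Layer 36 (z = 10.8): the cube is present — its section is the full 6×16 rectangle (area 96.00 mm²); the sphere at (6.5, 15) is not intersected at this z (|z−center|=10.300 > r=9.5); the cube at (5.5, -2.5) is absent (z outside [-1.5, 8.5]); After the difference (first − rest): none of the subtracted shapes is present at this height, so the 6×16 cube is unchanged — area = 96.00 mm². So its area = 96.00 mm². Layer 4 (z = 1.2): the 6×16 cube contributes its full rectangle (area 96.00 mm²); the sphere at (6.5, 15): section is a regular 12-gon, circumradius = √(r²−h²) = √(9.5²−0.7²) = 9.474 (area = (12/2)·9.474²·sin(360°/12) = 269.28 mm²); the 21×6.5 cube at (5.5, -2.5) contributes its full rectangle (area 136.50 mm²); After the difference (first − rest): starting from the 6×16 cube (96.00 mm²), the r=9.5 sphere at (6.5, 15) partially overlaps it — only the 56.08 mm² overlap (of its 269.28 mm²) is removed, clipping the outline; the 21×6.5 cube at (5.5, -2.5) partially overlaps it — only the 2.00 mm² overlap (of its 136.50 mm²) is removed, clipping the outline — area = 37.92 mm². So its area = 37.92 mm². Layer 36 is larger (96.00 vs 37.92 mm²).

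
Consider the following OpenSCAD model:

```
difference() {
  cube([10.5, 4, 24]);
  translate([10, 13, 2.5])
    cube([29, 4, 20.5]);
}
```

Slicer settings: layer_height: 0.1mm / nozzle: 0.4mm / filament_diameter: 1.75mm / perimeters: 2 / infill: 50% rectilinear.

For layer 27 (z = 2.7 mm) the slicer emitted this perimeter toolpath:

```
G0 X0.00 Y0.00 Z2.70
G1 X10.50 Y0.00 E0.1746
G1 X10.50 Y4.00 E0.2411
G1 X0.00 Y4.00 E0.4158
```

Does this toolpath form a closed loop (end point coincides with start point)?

no

Start point (G0): (0.00, 0.00). End point (last G1): the path does not return to the start — open.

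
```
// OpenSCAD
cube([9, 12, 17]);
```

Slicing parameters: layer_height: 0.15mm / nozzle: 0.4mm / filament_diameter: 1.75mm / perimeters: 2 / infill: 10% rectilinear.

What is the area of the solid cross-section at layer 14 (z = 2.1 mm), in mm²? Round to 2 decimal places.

At z = 2.1 mm: the cube is present — its section is the full 9×12 rectangle (area 108.00 mm²). Overall, the cross-section is a single solid region. Net area = 108.00 mm².

108.00 mm²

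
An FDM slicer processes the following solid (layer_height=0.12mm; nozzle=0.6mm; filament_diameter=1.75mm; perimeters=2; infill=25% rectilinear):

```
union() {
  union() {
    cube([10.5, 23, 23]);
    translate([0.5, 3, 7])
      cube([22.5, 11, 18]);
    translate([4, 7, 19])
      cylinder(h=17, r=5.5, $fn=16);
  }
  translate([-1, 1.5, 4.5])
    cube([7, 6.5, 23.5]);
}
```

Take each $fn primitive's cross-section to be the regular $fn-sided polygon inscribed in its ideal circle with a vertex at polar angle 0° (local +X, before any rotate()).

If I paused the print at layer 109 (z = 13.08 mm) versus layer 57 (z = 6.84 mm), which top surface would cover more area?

layer 109 (z = 13.08 mm)

Layer 109 (z = 13.08): the cube is present — its section is the full 10.5×23 rectangle (area 241.50 mm²); the cube at (0.5, 3) (footprint 22.5×11) is included at this height (area 247.50 mm²); the cylinder at (4, 7) is not intersected at this z (z outside [19, 36]); Combining (union): the regions partially overlap — summed areas 489.00 mm² minus the doubly-counted overlap 110.00 mm² gives 379.00 mm² — area = 379.00 mm²; the cube at (-1, 1.5) is present — its section is the full 7×6.5 rectangle (area 45.50 mm²); Taking the union: the regions partially overlap — summed areas 424.50 mm² minus the doubly-counted overlap 39.00 mm² gives 385.50 mm² — area = 385.50 mm². So its area = 385.50 mm². Layer 57 (z = 6.84): the 10.5×23 cube contributes its full rectangle (area 241.50 mm²); the cube at (0.5, 3) does not reach this height (z outside [7, 25]); the cylinder at (4, 7) does not reach this height (z outside [19, 36]); Merging all regions: only the 10.5×23 cube is present, so the union is just that shape — area = 241.50 mm²; the cube at (-1, 1.5) is present — its section is the full 7×6.5 rectangle (area 45.50 mm²); Taking the union: the regions partially overlap — summed areas 287.00 mm² minus the doubly-counted overlap 39.00 mm² gives 248.00 mm² — area = 248.00 mm². So its area = 248.00 mm². Layer 109 is larger (385.50 vs 248.00 mm²).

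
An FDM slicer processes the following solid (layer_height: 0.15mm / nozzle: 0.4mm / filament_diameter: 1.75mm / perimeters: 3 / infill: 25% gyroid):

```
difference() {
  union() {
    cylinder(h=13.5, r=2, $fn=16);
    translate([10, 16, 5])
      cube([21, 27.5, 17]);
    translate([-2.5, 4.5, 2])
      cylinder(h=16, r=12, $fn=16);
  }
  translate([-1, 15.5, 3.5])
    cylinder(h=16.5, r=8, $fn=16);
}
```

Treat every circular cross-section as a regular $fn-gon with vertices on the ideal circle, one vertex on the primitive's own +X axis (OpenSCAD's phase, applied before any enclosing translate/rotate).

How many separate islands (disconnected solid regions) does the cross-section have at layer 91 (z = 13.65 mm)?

2

At z = 13.65 mm: the cylinder is absent (z outside [0, 13.5]); the 21×27.5 cube at (10, 16) contributes its full rectangle; the r=12 cylinder at (-2.5, 4.5) contributes a regular 16-gon of circumradius 12; Combining (union): the 2 present regions are separate (no shared area or edge), so areas and boundary lengths simply add and each stays a separate island — 2 connected regions; the r=8 cylinder at (-1, 15.5) gives a regular 16-gon of circumradius 8 (constant along its height); Subtracting the remaining from the first: starting from that combined region, the r=8 cylinder at (-1, 15.5) partially overlaps it — only the 95.23 mm² overlap (of its 195.93 mm²) is removed, clipping the outline — 2 connected regions. Overall, the cross-section has 2 separate islands. Island count = 2.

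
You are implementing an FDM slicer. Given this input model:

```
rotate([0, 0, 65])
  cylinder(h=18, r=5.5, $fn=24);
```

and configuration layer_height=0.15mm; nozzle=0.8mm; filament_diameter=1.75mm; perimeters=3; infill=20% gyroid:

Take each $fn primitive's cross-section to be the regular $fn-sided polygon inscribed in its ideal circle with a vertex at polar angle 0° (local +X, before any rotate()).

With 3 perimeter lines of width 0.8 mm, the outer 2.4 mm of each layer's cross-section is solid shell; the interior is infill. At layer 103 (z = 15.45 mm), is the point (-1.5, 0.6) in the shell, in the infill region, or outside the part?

infill

At z = 15.45 mm: the r=5.5 cylinder contributes a regular 24-gon of circumradius 5.5; (whole slice rotated 65° about Z — lengths, areas and connectivity unchanged). Overall, the cross-section is a single solid region. Undo the 65° rotation: the query point maps to (-0.090, 1.613) in the un-rotated model frame. The nearest boundary edge runs (0.00, 5.50)→(-1.42, 5.31); distance from the point to it = 3.84 mm. The point is inside the cross-section and 3.84 mm from the nearest boundary — more than the 2.4 mm shell width (3 × 0.8), so it's in the infill interior.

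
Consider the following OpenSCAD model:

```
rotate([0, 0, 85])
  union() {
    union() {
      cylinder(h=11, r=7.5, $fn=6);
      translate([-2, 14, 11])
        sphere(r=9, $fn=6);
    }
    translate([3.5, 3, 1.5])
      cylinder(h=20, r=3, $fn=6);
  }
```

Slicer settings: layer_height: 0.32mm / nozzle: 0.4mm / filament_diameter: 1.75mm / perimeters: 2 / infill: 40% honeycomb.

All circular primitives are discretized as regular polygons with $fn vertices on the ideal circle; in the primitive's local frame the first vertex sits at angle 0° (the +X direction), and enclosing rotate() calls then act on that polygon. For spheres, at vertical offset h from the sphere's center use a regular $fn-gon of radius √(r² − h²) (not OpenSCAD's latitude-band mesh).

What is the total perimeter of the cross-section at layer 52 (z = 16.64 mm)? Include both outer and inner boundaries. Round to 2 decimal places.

At z = 16.64 mm: the cylinder is absent (z outside [0, 11]); the sphere at (-2, 14): section is a regular 6-gon, circumradius = √(r²−h²) = √(9²−5.64²) = 7.014 (perimeter = 2·6·7.014·sin(180°/6) = 42.08 mm); Taking the union: only the r=9 sphere at (-2, 14) is present, so the union is just that shape — boundary = 42.08 mm; the cylinder at (3.5, 3): section is a regular 6-gon, circumradius r=3 (perimeter = 2·6·3.000·sin(180°/6) = 18.00 mm); Taking the union: the 2 present regions are separate (no shared area or edge), so areas and boundary lengths simply add and each stays a separate island — boundary = 60.08 mm; (whole slice rotated 85° about Z — lengths, areas and connectivity unchanged). Overall, the cross-section has 2 separate islands. Total boundary length (outer) = 60.08 mm.

60.08 mm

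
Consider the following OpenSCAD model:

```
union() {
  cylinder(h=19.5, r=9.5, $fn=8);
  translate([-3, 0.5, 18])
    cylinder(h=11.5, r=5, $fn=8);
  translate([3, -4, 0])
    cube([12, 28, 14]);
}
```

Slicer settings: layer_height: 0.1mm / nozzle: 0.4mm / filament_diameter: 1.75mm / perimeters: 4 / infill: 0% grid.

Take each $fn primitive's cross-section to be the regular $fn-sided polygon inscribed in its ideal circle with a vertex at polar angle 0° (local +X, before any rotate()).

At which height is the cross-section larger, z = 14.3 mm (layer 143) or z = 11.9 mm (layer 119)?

Layer 143 (z = 14.3): the r=9.5 cylinder gives a regular 8-gon of circumradius 9.5 (constant along its height) (area = (8/2)·9.500²·sin(360°/8) = 255.27 mm²); the cylinder at (-3, 0.5) is absent (z outside [18, 29.5]); the cube at (3, -4) is not intersected at this z (z outside [0, 14]); Merging all regions: only the r=9.5 cylinder is present, so the union is just that shape — area = 255.27 mm². So its area = 255.27 mm². Layer 119 (z = 11.9): the r=9.5 cylinder gives a regular 8-gon of circumradius 9.5 (constant along its height) (area = (8/2)·9.500²·sin(360°/8) = 255.27 mm²); the cylinder at (-3, 0.5) does not reach this height (z outside [18, 29.5]); the 12×28 cube at (3, -4) contributes its full rectangle (area 336.00 mm²); Merging all regions: the regions partially overlap — summed areas 591.27 mm² minus the doubly-counted overlap 59.87 mm² gives 531.40 mm² — area = 531.40 mm². So its area = 531.40 mm². Layer 119 is larger (531.40 vs 255.27 mm²).

layer 119 (z = 11.9 mm)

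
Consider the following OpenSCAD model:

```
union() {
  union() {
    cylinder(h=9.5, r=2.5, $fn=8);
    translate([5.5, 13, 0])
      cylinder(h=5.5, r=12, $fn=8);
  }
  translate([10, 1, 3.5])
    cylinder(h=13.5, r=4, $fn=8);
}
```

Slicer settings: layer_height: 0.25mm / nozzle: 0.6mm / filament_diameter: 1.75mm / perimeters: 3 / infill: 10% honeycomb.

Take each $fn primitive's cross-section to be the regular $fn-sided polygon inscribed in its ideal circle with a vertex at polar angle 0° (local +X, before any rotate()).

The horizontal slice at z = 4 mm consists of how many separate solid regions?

At z = 4 mm: the cylinder: section is a regular 8-gon, circumradius r=2.5; the r=12 cylinder at (5.5, 13) gives a regular 8-gon of circumradius 12 (constant along its height); Merging all regions: the 2 present regions are separate (no shared area or edge), so areas and boundary lengths simply add and each stays a separate island — 2 connected regions; the cylinder at (10, 1): section is a regular 8-gon, circumradius r=4; Taking the union: the regions partially overlap (shared area 9.94 mm²), so overlapping operands fuse into one piece — 2 connected regions. The result has 2 disconnected regions.

2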